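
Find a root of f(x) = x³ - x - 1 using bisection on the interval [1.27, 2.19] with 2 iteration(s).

f(x) = x³ - x - 1
Initial interval: [1.27, 2.19]

Iteration 1:
  c_1 = (1.270000 + 2.190000)/2 = 1.730000
  f(c_1) = f(1.730000) = 2.447717
  f(a) × f(c) < 0, new interval: [1.270000, 1.730000]
Iteration 2:
  c_2 = (1.270000 + 1.730000)/2 = 1.500000
  f(c_2) = f(1.500000) = 0.875000
  f(a) × f(c) < 0, new interval: [1.270000, 1.500000]

After 2 iteration(s), the approximation is c_2 = 1.500000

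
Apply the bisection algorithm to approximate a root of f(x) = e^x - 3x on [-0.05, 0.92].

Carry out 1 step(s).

f(x) = e^x - 3x
Initial interval: [-0.05, 0.92]

Iteration 1:
  c_1 = (-0.050000 + 0.920000)/2 = 0.435000
  f(c_1) = f(0.435000) = 0.239963
  f(a) × f(c) ≥ 0, new interval: [0.435000, 0.920000]

After 1 iteration(s), the approximation is c_1 = 0.435000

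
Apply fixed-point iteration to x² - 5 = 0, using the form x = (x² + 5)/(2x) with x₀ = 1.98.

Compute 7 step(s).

Equation: x² - 5 = 0
Fixed-point form: x = (x² + 5)/(2x)
x₀ = 1.98

x_1 = g(1.980000) = 2.252626
x_2 = g(2.252626) = 2.236129
x_3 = g(2.236129) = 2.236068
x_4 = g(2.236068) = 2.236068
x_5 = g(2.236068) = 2.236068
x_6 = g(2.236068) = 2.236068
x_7 = g(2.236068) = 2.236068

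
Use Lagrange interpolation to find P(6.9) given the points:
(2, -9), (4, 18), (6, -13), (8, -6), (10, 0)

Lagrange interpolation formula:
P(x) = Σ yᵢ × Lᵢ(x)
where Lᵢ(x) = Π_{j≠i} (x - xⱼ)/(xᵢ - xⱼ)

L_0(6.9) = (6.9 - 4)/(2 - 4) × (6.9 - 6)/(2 - 6) × (6.9 - 8)/(2 - 8) × (6.9 - 10)/(2 - 10) = 0.023177
L_1(6.9) = (6.9 - 2)/(4 - 2) × (6.9 - 6)/(4 - 6) × (6.9 - 8)/(4 - 8) × (6.9 - 10)/(4 - 10) = -0.156647
L_2(6.9) = (6.9 - 2)/(6 - 2) × (6.9 - 4)/(6 - 4) × (6.9 - 8)/(6 - 8) × (6.9 - 10)/(6 - 10) = 0.757127
L_3(6.9) = (6.9 - 2)/(8 - 2) × (6.9 - 4)/(8 - 4) × (6.9 - 6)/(8 - 6) × (6.9 - 10)/(8 - 10) = 0.412978
L_4(6.9) = (6.9 - 2)/(10 - 2) × (6.9 - 4)/(10 - 4) × (6.9 - 6)/(10 - 6) × (6.9 - 8)/(10 - 8) = -0.036635

P(6.9) = (-9)×L_0(6.9) + 18×L_1(6.9) + (-13)×L_2(6.9) + (-6)×L_3(6.9) + 0×L_4(6.9)
P(6.9) = -15.348754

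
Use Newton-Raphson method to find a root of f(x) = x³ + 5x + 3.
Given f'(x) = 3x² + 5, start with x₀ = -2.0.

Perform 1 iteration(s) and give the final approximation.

f(x) = x³ + 5x + 3
f'(x) = 3x² + 5
x₀ = -2.0

Newton-Raphson formula: x_{n+1} = x_n - f(x_n)/f'(x_n)

Iteration 1:
  f(-2.000000) = -15.000000
  f'(-2.000000) = 17.000000
  x_1 = -2.000000 - (-15.000000)/17.000000 = -1.117647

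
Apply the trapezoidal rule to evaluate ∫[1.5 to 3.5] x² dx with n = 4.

f(x) = x²
a = 1.5, b = 3.5, n = 4
h = (b - a)/n = 0.500000

Trapezoidal rule: (h/2)[f(x₀) + 2f(x₁) + 2f(x₂) + ... + f(xₙ)]

x_0 = 1.5000, f(x_0) = 2.250000, coefficient = 1
x_1 = 2.0000, f(x_1) = 4.000000, coefficient = 2
x_2 = 2.5000, f(x_2) = 6.250000, coefficient = 2
x_3 = 3.0000, f(x_3) = 9.000000, coefficient = 2
x_4 = 3.5000, f(x_4) = 12.250000, coefficient = 1

I ≈ (0.500000/2) × 53.000000 = 13.250000
Exact value: 13.166667
Error: 0.083333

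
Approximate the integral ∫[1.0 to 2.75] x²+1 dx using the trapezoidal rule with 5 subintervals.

f(x) = x²+1
a = 1.0, b = 2.75, n = 5
h = (b - a)/n = 0.350000

Trapezoidal rule: (h/2)[f(x₀) + 2f(x₁) + 2f(x₂) + ... + f(xₙ)]

x_0 = 1.0000, f(x_0) = 2.000000, coefficient = 1
x_1 = 1.3500, f(x_1) = 2.822500, coefficient = 2
x_2 = 1.7000, f(x_2) = 3.890000, coefficient = 2
x_3 = 2.0500, f(x_3) = 5.202500, coefficient = 2
x_4 = 2.4000, f(x_4) = 6.760000, coefficient = 2
x_5 = 2.7500, f(x_5) = 8.562500, coefficient = 1

I ≈ (0.350000/2) × 47.912500 = 8.384687
Exact value: 8.348958
Error: 0.035729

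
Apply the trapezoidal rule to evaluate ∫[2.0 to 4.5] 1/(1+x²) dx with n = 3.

f(x) = 1/(1+x²)
a = 2.0, b = 4.5, n = 3
h = (b - a)/n = 0.833333

Trapezoidal rule: (h/2)[f(x₀) + 2f(x₁) + 2f(x₂) + ... + f(xₙ)]

x_0 = 2.0000, f(x_0) = 0.200000, coefficient = 1
x_1 = 2.8333, f(x_1) = 0.110769, coefficient = 2
x_2 = 3.6667, f(x_2) = 0.069231, coefficient = 2
x_3 = 4.5000, f(x_3) = 0.047059, coefficient = 1

I ≈ (0.833333/2) × 0.607059 = 0.252941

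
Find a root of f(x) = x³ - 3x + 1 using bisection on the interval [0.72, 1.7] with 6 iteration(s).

f(x) = x³ - 3x + 1
Initial interval: [0.72, 1.7]

Iteration 1:
  c_1 = (0.720000 + 1.700000)/2 = 1.210000
  f(c_1) = f(1.210000) = -0.858439
  f(a) × f(c) ≥ 0, new interval: [1.210000, 1.700000]
Iteration 2:
  c_2 = (1.210000 + 1.700000)/2 = 1.455000
  f(c_2) = f(1.455000) = -0.284729
  f(a) × f(c) ≥ 0, new interval: [1.455000, 1.700000]
Iteration 3:
  c_3 = (1.455000 + 1.700000)/2 = 1.577500
  f(c_3) = f(1.577500) = 0.193119
  f(a) × f(c) < 0, new interval: [1.455000, 1.577500]
Iteration 4:
  c_4 = (1.455000 + 1.577500)/2 = 1.516250
  f(c_4) = f(1.516250) = -0.062870
  f(a) × f(c) ≥ 0, new interval: [1.516250, 1.577500]
Iteration 5:
  c_5 = (1.516250 + 1.577500)/2 = 1.546875
  f(c_5) = f(1.546875) = 0.060772
  f(a) × f(c) < 0, new interval: [1.516250, 1.546875]
Iteration 6:
  c_6 = (1.516250 + 1.546875)/2 = 1.531563
  f(c_6) = f(1.531563) = -0.002126
  f(a) × f(c) ≥ 0, new interval: [1.531563, 1.546875]

After 6 iteration(s), the approximation is c_6 = 1.531563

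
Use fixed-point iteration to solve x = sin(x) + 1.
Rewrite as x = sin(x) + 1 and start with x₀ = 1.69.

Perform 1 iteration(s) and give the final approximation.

Equation: x = sin(x) + 1
Fixed-point form: x = sin(x) + 1
x₀ = 1.69

x_1 = g(1.690000) = 1.992904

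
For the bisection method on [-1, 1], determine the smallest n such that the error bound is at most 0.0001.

We need (b-a)/2^n ≤ 0.0001
(1 - (-1))/2^n ≤ 0.0001
2/2^n ≤ 0.0001
2^n ≥ 20000
n ≥ log₂(20000) = 14.29
n ≥ 15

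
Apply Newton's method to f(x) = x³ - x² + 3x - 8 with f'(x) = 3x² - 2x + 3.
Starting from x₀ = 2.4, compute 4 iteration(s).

f(x) = x³ - x² + 3x - 8
f'(x) = 3x² - 2x + 3
x₀ = 2.4

Newton-Raphson formula: x_{n+1} = x_n - f(x_n)/f'(x_n)

Iteration 1:
  f(2.400000) = 7.264000
  f'(2.400000) = 15.480000
  x_1 = 2.400000 - 7.264000/15.480000 = 1.930749
Iteration 2:
  f(1.930749) = 1.261889
  f'(1.930749) = 10.321880
  x_2 = 1.930749 - 1.261889/10.321880 = 1.808496
Iteration 3:
  f(1.808496) = 0.069798
  f'(1.808496) = 9.194977
  x_3 = 1.808496 - 0.069798/9.194977 = 1.800905
Iteration 4:
  f(1.800905) = 0.000255
  f'(1.800905) = 9.127964
  x_4 = 1.800905 - 0.000255/9.127964 = 1.800877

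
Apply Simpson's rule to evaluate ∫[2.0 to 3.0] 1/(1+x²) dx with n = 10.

f(x) = 1/(1+x²)
a = 2.0, b = 3.0, n = 10
h = (b - a)/n = 0.100000

Simpson's rule: (h/3)[f(x₀) + 4f(x₁) + 2f(x₂) + ... + f(xₙ)]

x_0 = 2.0000, f(x_0) = 0.200000, coefficient = 1
x_1 = 2.1000, f(x_1) = 0.184843, coefficient = 4
x_2 = 2.2000, f(x_2) = 0.171233, coefficient = 2
x_3 = 2.3000, f(x_3) = 0.158983, coefficient = 4
x_4 = 2.4000, f(x_4) = 0.147929, coefficient = 2
x_5 = 2.5000, f(x_5) = 0.137931, coefficient = 4
x_6 = 2.6000, f(x_6) = 0.128866, coefficient = 2
x_7 = 2.7000, f(x_7) = 0.120627, coefficient = 4
x_8 = 2.8000, f(x_8) = 0.113122, coefficient = 2
x_9 = 2.9000, f(x_9) = 0.106270, coefficient = 4
x_10 = 3.0000, f(x_10) = 0.100000, coefficient = 1

I ≈ (0.100000/3) × 4.256915 = 0.141897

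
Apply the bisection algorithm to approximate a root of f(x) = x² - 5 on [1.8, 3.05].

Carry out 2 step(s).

f(x) = x² - 5
Initial interval: [1.8, 3.05]

Iteration 1:
  c_1 = (1.800000 + 3.050000)/2 = 2.425000
  f(c_1) = f(2.425000) = 0.880625
  f(a) × f(c) < 0, new interval: [1.800000, 2.425000]
Iteration 2:
  c_2 = (1.800000 + 2.425000)/2 = 2.112500
  f(c_2) = f(2.112500) = -0.537344
  f(a) × f(c) ≥ 0, new interval: [2.112500, 2.425000]

After 2 iteration(s), the approximation is c_2 = 2.112500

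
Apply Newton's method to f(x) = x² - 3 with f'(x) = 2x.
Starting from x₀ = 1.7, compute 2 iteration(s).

f(x) = x² - 3
f'(x) = 2x
x₀ = 1.7

Newton-Raphson formula: x_{n+1} = x_n - f(x_n)/f'(x_n)

Iteration 1:
  f(1.700000) = -0.110000
  f'(1.700000) = 3.400000
  x_1 = 1.700000 - (-0.110000)/3.400000 = 1.732353
Iteration 2:
  f(1.732353) = 0.001047
  f'(1.732353) = 3.464706
  x_2 = 1.732353 - 0.001047/3.464706 = 1.732051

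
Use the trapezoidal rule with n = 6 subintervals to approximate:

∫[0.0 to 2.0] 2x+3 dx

f(x) = 2x+3
a = 0.0, b = 2.0, n = 6
h = (b - a)/n = 0.333333

Trapezoidal rule: (h/2)[f(x₀) + 2f(x₁) + 2f(x₂) + ... + f(xₙ)]

x_0 = 0.0000, f(x_0) = 3.000000, coefficient = 1
x_1 = 0.3333, f(x_1) = 3.666667, coefficient = 2
x_2 = 0.6667, f(x_2) = 4.333333, coefficient = 2
x_3 = 1.0000, f(x_3) = 5.000000, coefficient = 2
x_4 = 1.3333, f(x_4) = 5.666667, coefficient = 2
x_5 = 1.6667, f(x_5) = 6.333333, coefficient = 2
x_6 = 2.0000, f(x_6) = 7.000000, coefficient = 1

I ≈ (0.333333/2) × 60.000000 = 10.000000
Exact value: 10.000000
Error: 0.000000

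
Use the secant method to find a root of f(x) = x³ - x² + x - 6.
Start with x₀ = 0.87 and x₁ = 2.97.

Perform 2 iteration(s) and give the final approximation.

f(x) = x³ - x² + x - 6
x₀ = 0.87, x₁ = 2.97

Secant formula: x_{n+1} = x_n - f(x_n)(x_n - x_{n-1})/(f(x_n) - f(x_{n-1}))

Iteration 1:
  f(0.870000) = -5.228397
  f(2.970000) = 14.347173
  x_2 = 2.970000 - 14.347173×(2.970000 - 0.870000)/(14.347173 - (-5.228397))
       = 1.430884
Iteration 2:
  f(2.970000) = 14.347173
  f(1.430884) = -3.686909
  x_3 = 1.430884 - (-3.686909)×(1.430884 - 2.970000)/(-3.686909 - 14.347173)
       = 1.745543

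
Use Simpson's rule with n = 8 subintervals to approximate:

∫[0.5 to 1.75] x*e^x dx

f(x) = x*e^x
a = 0.5, b = 1.75, n = 8
h = (b - a)/n = 0.156250

Simpson's rule: (h/3)[f(x₀) + 4f(x₁) + 2f(x₂) + ... + f(xₙ)]

x_0 = 0.5000, f(x_0) = 0.824361, coefficient = 1
x_1 = 0.6562, f(x_1) = 1.264955, coefficient = 4
x_2 = 0.8125, f(x_2) = 1.830997, coefficient = 2
x_3 = 0.9688, f(x_3) = 2.552316, coefficient = 4
x_4 = 1.1250, f(x_4) = 3.465244, coefficient = 2
x_5 = 1.2812, f(x_5) = 4.613958, coefficient = 4
x_6 = 1.4375, f(x_6) = 6.052101, coefficient = 2
x_7 = 1.5938, f(x_7) = 7.844712, coefficient = 4
x_8 = 1.7500, f(x_8) = 10.070555, coefficient = 1

I ≈ (0.156250/3) × 98.695368 = 5.140384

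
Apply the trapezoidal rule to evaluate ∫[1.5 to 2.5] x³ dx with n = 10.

f(x) = x³
a = 1.5, b = 2.5, n = 10
h = (b - a)/n = 0.100000

Trapezoidal rule: (h/2)[f(x₀) + 2f(x₁) + 2f(x₂) + ... + f(xₙ)]

x_0 = 1.5000, f(x_0) = 3.375000, coefficient = 1
x_1 = 1.6000, f(x_1) = 4.096000, coefficient = 2
x_2 = 1.7000, f(x_2) = 4.913000, coefficient = 2
x_3 = 1.8000, f(x_3) = 5.832000, coefficient = 2
x_4 = 1.9000, f(x_4) = 6.859000, coefficient = 2
x_5 = 2.0000, f(x_5) = 8.000000, coefficient = 2
x_6 = 2.1000, f(x_6) = 9.261000, coefficient = 2
x_7 = 2.2000, f(x_7) = 10.648000, coefficient = 2
x_8 = 2.3000, f(x_8) = 12.167000, coefficient = 2
x_9 = 2.4000, f(x_9) = 13.824000, coefficient = 2
x_10 = 2.5000, f(x_10) = 15.625000, coefficient = 1

I ≈ (0.100000/2) × 170.200000 = 8.510000
Exact value: 8.500000
Error: 0.010000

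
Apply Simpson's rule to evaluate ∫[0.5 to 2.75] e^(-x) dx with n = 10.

f(x) = e^(-x)
a = 0.5, b = 2.75, n = 10
h = (b - a)/n = 0.225000

Simpson's rule: (h/3)[f(x₀) + 4f(x₁) + 2f(x₂) + ... + f(xₙ)]

x_0 = 0.5000, f(x_0) = 0.606531, coefficient = 1
x_1 = 0.7250, f(x_1) = 0.484325, coefficient = 4
x_2 = 0.9500, f(x_2) = 0.386741, coefficient = 2
x_3 = 1.1750, f(x_3) = 0.308819, coefficient = 4
x_4 = 1.4000, f(x_4) = 0.246597, coefficient = 2
x_5 = 1.6250, f(x_5) = 0.196912, coefficient = 4
x_6 = 1.8500, f(x_6) = 0.157237, coefficient = 2
x_7 = 2.0750, f(x_7) = 0.125556, coefficient = 4
x_8 = 2.3000, f(x_8) = 0.100259, coefficient = 2
x_9 = 2.5250, f(x_9) = 0.080058, coefficient = 4
x_10 = 2.7500, f(x_10) = 0.063928, coefficient = 1

I ≈ (0.225000/3) × 7.234806 = 0.542610
Exact value: 0.542603
Error: 0.000008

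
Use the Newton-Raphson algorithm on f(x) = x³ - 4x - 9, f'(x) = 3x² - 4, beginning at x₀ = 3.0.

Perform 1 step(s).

f(x) = x³ - 4x - 9
f'(x) = 3x² - 4
x₀ = 3.0

Newton-Raphson formula: x_{n+1} = x_n - f(x_n)/f'(x_n)

Iteration 1:
  f(3.000000) = 6.000000
  f'(3.000000) = 23.000000
  x_1 = 3.000000 - 6.000000/23.000000 = 2.739130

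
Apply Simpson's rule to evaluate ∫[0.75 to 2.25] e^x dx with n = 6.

f(x) = e^x
a = 0.75, b = 2.25, n = 6
h = (b - a)/n = 0.250000

Simpson's rule: (h/3)[f(x₀) + 4f(x₁) + 2f(x₂) + ... + f(xₙ)]

x_0 = 0.7500, f(x_0) = 2.117000, coefficient = 1
x_1 = 1.0000, f(x_1) = 2.718282, coefficient = 4
x_2 = 1.2500, f(x_2) = 3.490343, coefficient = 2
x_3 = 1.5000, f(x_3) = 4.481689, coefficient = 4
x_4 = 1.7500, f(x_4) = 5.754603, coefficient = 2
x_5 = 2.0000, f(x_5) = 7.389056, coefficient = 4
x_6 = 2.2500, f(x_6) = 9.487736, coefficient = 1

I ≈ (0.250000/3) × 88.450735 = 7.370895
Exact value: 7.370736
Error: 0.000159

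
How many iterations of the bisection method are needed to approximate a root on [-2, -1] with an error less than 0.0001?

We need (b-a)/2^n ≤ 0.0001
(-1 - (-2))/2^n ≤ 0.0001
1/2^n ≤ 0.0001
2^n ≥ 10000
n ≥ log₂(10000) = 13.29
n ≥ 14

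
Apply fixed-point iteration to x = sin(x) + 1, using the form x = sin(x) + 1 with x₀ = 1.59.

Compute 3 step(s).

Equation: x = sin(x) + 1
Fixed-point form: x = sin(x) + 1
x₀ = 1.59

x_1 = g(1.590000) = 1.999816
x_2 = g(1.999816) = 1.909374
x_3 = g(1.909374) = 1.943228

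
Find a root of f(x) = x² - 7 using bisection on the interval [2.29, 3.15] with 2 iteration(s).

f(x) = x² - 7
Initial interval: [2.29, 3.15]

Iteration 1:
  c_1 = (2.290000 + 3.150000)/2 = 2.720000
  f(c_1) = f(2.720000) = 0.398400
  f(a) × f(c) < 0, new interval: [2.290000, 2.720000]
Iteration 2:
  c_2 = (2.290000 + 2.720000)/2 = 2.505000
  f(c_2) = f(2.505000) = -0.724975
  f(a) × f(c) ≥ 0, new interval: [2.505000, 2.720000]

After 2 iteration(s), the approximation is c_2 = 2.505000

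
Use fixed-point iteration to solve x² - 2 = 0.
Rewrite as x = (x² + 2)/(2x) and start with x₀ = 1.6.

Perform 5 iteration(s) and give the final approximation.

Equation: x² - 2 = 0
Fixed-point form: x = (x² + 2)/(2x)
x₀ = 1.6

x_1 = g(1.600000) = 1.425000
x_2 = g(1.425000) = 1.414254
x_3 = g(1.414254) = 1.414214
x_4 = g(1.414214) = 1.414214
x_5 = g(1.414214) = 1.414214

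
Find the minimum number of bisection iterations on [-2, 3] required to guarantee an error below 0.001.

We need (b-a)/2^n ≤ 0.001
(3 - (-2))/2^n ≤ 0.001
5/2^n ≤ 0.001
2^n ≥ 5000
n ≥ log₂(5000) = 12.29
n ≥ 13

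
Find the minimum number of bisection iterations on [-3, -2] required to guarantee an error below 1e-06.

We need (b-a)/2^n ≤ 1e-06
(-2 - (-3))/2^n ≤ 1e-06
1/2^n ≤ 1e-06
2^n ≥ 1000000
n ≥ log₂(1000000) = 19.93
n ≥ 20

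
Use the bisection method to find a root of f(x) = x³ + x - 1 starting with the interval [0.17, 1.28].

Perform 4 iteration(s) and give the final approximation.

f(x) = x³ + x - 1
Initial interval: [0.17, 1.28]

Iteration 1:
  c_1 = (0.170000 + 1.280000)/2 = 0.725000
  f(c_1) = f(0.725000) = 0.106078
  f(a) × f(c) < 0, new interval: [0.170000, 0.725000]
Iteration 2:
  c_2 = (0.170000 + 0.725000)/2 = 0.447500
  f(c_2) = f(0.447500) = -0.462885
  f(a) × f(c) ≥ 0, new interval: [0.447500, 0.725000]
Iteration 3:
  c_3 = (0.447500 + 0.725000)/2 = 0.586250
  f(c_3) = f(0.586250) = -0.212262
  f(a) × f(c) ≥ 0, new interval: [0.586250, 0.725000]
Iteration 4:
  c_4 = (0.586250 + 0.725000)/2 = 0.655625
  f(c_4) = f(0.655625) = -0.062558
  f(a) × f(c) ≥ 0, new interval: [0.655625, 0.725000]

After 4 iteration(s), the approximation is c_4 = 0.655625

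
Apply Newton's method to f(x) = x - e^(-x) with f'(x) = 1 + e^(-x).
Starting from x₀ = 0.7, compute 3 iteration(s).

f(x) = x - e^(-x)
f'(x) = 1 + e^(-x)
x₀ = 0.7

Newton-Raphson formula: x_{n+1} = x_n - f(x_n)/f'(x_n)

Iteration 1:
  f(0.700000) = 0.203415
  f'(0.700000) = 1.496585
  x_1 = 0.700000 - 0.203415/1.496585 = 0.564081
Iteration 2:
  f(0.564081) = -0.004802
  f'(0.564081) = 1.568883
  x_2 = 0.564081 - (-0.004802)/1.568883 = 0.567142
Iteration 3:
  f(0.567142) = -0.000003
  f'(0.567142) = 1.567144
  x_3 = 0.567142 - (-0.000003)/1.567144 = 0.567143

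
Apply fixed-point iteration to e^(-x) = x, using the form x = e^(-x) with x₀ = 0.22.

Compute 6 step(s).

Equation: e^(-x) = x
Fixed-point form: x = e^(-x)
x₀ = 0.22

x_1 = g(0.220000) = 0.802519
x_2 = g(0.802519) = 0.448199
x_3 = g(0.448199) = 0.638778
x_4 = g(0.638778) = 0.527937
x_5 = g(0.527937) = 0.589820
x_6 = g(0.589820) = 0.554427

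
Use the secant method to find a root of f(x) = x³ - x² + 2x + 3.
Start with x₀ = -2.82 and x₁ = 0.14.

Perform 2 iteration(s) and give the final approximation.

f(x) = x³ - x² + 2x + 3
x₀ = -2.82, x₁ = 0.14

Secant formula: x_{n+1} = x_n - f(x_n)(x_n - x_{n-1})/(f(x_n) - f(x_{n-1}))

Iteration 1:
  f(-2.820000) = -33.018168
  f(0.140000) = 3.263144
  x_2 = 0.140000 - 3.263144×(0.140000 - (-2.820000))/(3.263144 - (-33.018168))
       = -0.126223
Iteration 2:
  f(0.140000) = 3.263144
  f(-0.126223) = 2.729612
  x_3 = -0.126223 - 2.729612×(-0.126223 - 0.140000)/(2.729612 - 3.263144)
       = -1.488247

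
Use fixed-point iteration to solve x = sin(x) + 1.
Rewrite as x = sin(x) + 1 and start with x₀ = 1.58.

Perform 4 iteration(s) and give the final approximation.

Equation: x = sin(x) + 1
Fixed-point form: x = sin(x) + 1
x₀ = 1.58

x_1 = g(1.580000) = 1.999958
x_2 = g(1.999958) = 1.909315
x_3 = g(1.909315) = 1.943248
x_4 = g(1.943248) = 1.931438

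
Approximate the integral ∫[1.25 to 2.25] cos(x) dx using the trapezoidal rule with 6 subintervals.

f(x) = cos(x)
a = 1.25, b = 2.25, n = 6
h = (b - a)/n = 0.166667

Trapezoidal rule: (h/2)[f(x₀) + 2f(x₁) + 2f(x₂) + ... + f(xₙ)]

x_0 = 1.2500, f(x_0) = 0.315322, coefficient = 1
x_1 = 1.4167, f(x_1) = 0.153520, coefficient = 2
x_2 = 1.5833, f(x_2) = -0.012537, coefficient = 2
x_3 = 1.7500, f(x_3) = -0.178246, coefficient = 2
x_4 = 1.9167, f(x_4) = -0.339016, coefficient = 2
x_5 = 2.0833, f(x_5) = -0.490390, coefficient = 2
x_6 = 2.2500, f(x_6) = -0.628174, coefficient = 1

I ≈ (0.166667/2) × -2.046187 = -0.170516
Exact value: -0.170911
Error: 0.000396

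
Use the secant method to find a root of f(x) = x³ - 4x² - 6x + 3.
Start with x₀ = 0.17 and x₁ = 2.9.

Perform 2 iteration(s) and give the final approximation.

f(x) = x³ - 4x² - 6x + 3
x₀ = 0.17, x₁ = 2.9

Secant formula: x_{n+1} = x_n - f(x_n)(x_n - x_{n-1})/(f(x_n) - f(x_{n-1}))

Iteration 1:
  f(0.170000) = 1.869313
  f(2.900000) = -23.651000
  x_2 = 2.900000 - (-23.651000)×(2.900000 - 0.170000)/(-23.651000 - 1.869313)
       = 0.369967
Iteration 2:
  f(2.900000) = -23.651000
  f(0.369967) = 0.283334
  x_3 = 0.369967 - 0.283334×(0.369967 - 2.900000)/(0.283334 - (-23.651000))
       = 0.399918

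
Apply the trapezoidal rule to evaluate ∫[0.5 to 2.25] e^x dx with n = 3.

f(x) = e^x
a = 0.5, b = 2.25, n = 3
h = (b - a)/n = 0.583333

Trapezoidal rule: (h/2)[f(x₀) + 2f(x₁) + 2f(x₂) + ... + f(xₙ)]

x_0 = 0.5000, f(x_0) = 1.648721, coefficient = 1
x_1 = 1.0833, f(x_1) = 2.954512, coefficient = 2
x_2 = 1.6667, f(x_2) = 5.294490, coefficient = 2
x_3 = 2.2500, f(x_3) = 9.487736, coefficient = 1

I ≈ (0.583333/2) × 27.634460 = 8.060051
Exact value: 7.839015
Error: 0.221036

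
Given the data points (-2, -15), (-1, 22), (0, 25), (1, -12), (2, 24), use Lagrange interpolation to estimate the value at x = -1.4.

Lagrange interpolation formula:
P(x) = Σ yᵢ × Lᵢ(x)
where Lᵢ(x) = Π_{j≠i} (x - xⱼ)/(xᵢ - xⱼ)

L_0(-1.4) = (-1.4 - (-1))/(-2 - (-1)) × (-1.4 - 0)/(-2 - 0) × (-1.4 - 1)/(-2 - 1) × (-1.4 - 2)/(-2 - 2) = 0.190400
L_1(-1.4) = (-1.4 - (-2))/(-1 - (-2)) × (-1.4 - 0)/(-1 - 0) × (-1.4 - 1)/(-1 - 1) × (-1.4 - 2)/(-1 - 2) = 1.142400
L_2(-1.4) = (-1.4 - (-2))/(0 - (-2)) × (-1.4 - (-1))/(0 - (-1)) × (-1.4 - 1)/(0 - 1) × (-1.4 - 2)/(0 - 2) = -0.489600
L_3(-1.4) = (-1.4 - (-2))/(1 - (-2)) × (-1.4 - (-1))/(1 - (-1)) × (-1.4 - 0)/(1 - 0) × (-1.4 - 2)/(1 - 2) = 0.190400
L_4(-1.4) = (-1.4 - (-2))/(2 - (-2)) × (-1.4 - (-1))/(2 - (-1)) × (-1.4 - 0)/(2 - 0) × (-1.4 - 1)/(2 - 1) = -0.033600

P(-1.4) = (-15)×L_0(-1.4) + 22×L_1(-1.4) + 25×L_2(-1.4) + (-12)×L_3(-1.4) + 24×L_4(-1.4)
P(-1.4) = 6.945600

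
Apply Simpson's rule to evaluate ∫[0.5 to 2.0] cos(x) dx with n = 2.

f(x) = cos(x)
a = 0.5, b = 2.0, n = 2
h = (b - a)/n = 0.750000

Simpson's rule: (h/3)[f(x₀) + 4f(x₁) + 2f(x₂) + ... + f(xₙ)]

x_0 = 0.5000, f(x_0) = 0.877583, coefficient = 1
x_1 = 1.2500, f(x_1) = 0.315322, coefficient = 4
x_2 = 2.0000, f(x_2) = -0.416147, coefficient = 1

I ≈ (0.750000/3) × 1.722725 = 0.430681
Exact value: 0.429872
Error: 0.000809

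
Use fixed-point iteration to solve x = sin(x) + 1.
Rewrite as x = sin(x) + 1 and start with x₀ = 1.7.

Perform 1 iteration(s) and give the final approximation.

Equation: x = sin(x) + 1
Fixed-point form: x = sin(x) + 1
x₀ = 1.7

x_1 = g(1.700000) = 1.991665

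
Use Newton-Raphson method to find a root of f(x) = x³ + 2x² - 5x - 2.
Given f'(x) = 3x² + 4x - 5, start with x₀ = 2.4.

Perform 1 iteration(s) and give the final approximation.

f(x) = x³ + 2x² - 5x - 2
f'(x) = 3x² + 4x - 5
x₀ = 2.4

Newton-Raphson formula: x_{n+1} = x_n - f(x_n)/f'(x_n)

Iteration 1:
  f(2.400000) = 11.344000
  f'(2.400000) = 21.880000
  x_1 = 2.400000 - 11.344000/21.880000 = 1.881536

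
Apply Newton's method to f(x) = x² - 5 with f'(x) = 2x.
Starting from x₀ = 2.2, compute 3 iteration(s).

f(x) = x² - 5
f'(x) = 2x
x₀ = 2.2

Newton-Raphson formula: x_{n+1} = x_n - f(x_n)/f'(x_n)

Iteration 1:
  f(2.200000) = -0.160000
  f'(2.200000) = 4.400000
  x_1 = 2.200000 - (-0.160000)/4.400000 = 2.236364
Iteration 2:
  f(2.236364) = 0.001322
  f'(2.236364) = 4.472727
  x_2 = 2.236364 - 0.001322/4.472727 = 2.236068
Iteration 3:
  f(2.236068) = 0.000000
  f'(2.236068) = 4.472136
  x_3 = 2.236068 - 0.000000/4.472136 = 2.236068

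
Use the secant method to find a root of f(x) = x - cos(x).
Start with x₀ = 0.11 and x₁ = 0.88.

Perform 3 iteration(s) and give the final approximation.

f(x) = x - cos(x)
x₀ = 0.11, x₁ = 0.88

Secant formula: x_{n+1} = x_n - f(x_n)(x_n - x_{n-1})/(f(x_n) - f(x_{n-1}))

Iteration 1:
  f(0.110000) = -0.883956
  f(0.880000) = 0.242849
  x_2 = 0.880000 - 0.242849×(0.880000 - 0.110000)/(0.242849 - (-0.883956))
       = 0.714050
Iteration 2:
  f(0.880000) = 0.242849
  f(0.714050) = -0.041666
  x_3 = 0.714050 - (-0.041666)×(0.714050 - 0.880000)/(-0.041666 - 0.242849)
       = 0.738353
Iteration 3:
  f(0.714050) = -0.041666
  f(0.738353) = -0.001226
  x_4 = 0.738353 - (-0.001226)×(0.738353 - 0.714050)/(-0.001226 - (-0.041666))
       = 0.739089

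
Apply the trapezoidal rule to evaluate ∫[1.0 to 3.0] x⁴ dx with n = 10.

f(x) = x⁴
a = 1.0, b = 3.0, n = 10
h = (b - a)/n = 0.200000

Trapezoidal rule: (h/2)[f(x₀) + 2f(x₁) + 2f(x₂) + ... + f(xₙ)]

x_0 = 1.0000, f(x_0) = 1.000000, coefficient = 1
x_1 = 1.2000, f(x_1) = 2.073600, coefficient = 2
x_2 = 1.4000, f(x_2) = 3.841600, coefficient = 2
x_3 = 1.6000, f(x_3) = 6.553600, coefficient = 2
x_4 = 1.8000, f(x_4) = 10.497600, coefficient = 2
x_5 = 2.0000, f(x_5) = 16.000000, coefficient = 2
x_6 = 2.2000, f(x_6) = 23.425600, coefficient = 2
x_7 = 2.4000, f(x_7) = 33.177600, coefficient = 2
x_8 = 2.6000, f(x_8) = 45.697600, coefficient = 2
x_9 = 2.8000, f(x_9) = 61.465600, coefficient = 2
x_10 = 3.0000, f(x_10) = 81.000000, coefficient = 1

I ≈ (0.200000/2) × 487.465600 = 48.746560
Exact value: 48.400000
Error: 0.346560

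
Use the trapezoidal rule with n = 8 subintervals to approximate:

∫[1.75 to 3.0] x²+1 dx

f(x) = x²+1
a = 1.75, b = 3.0, n = 8
h = (b - a)/n = 0.156250

Trapezoidal rule: (h/2)[f(x₀) + 2f(x₁) + 2f(x₂) + ... + f(xₙ)]

x_0 = 1.7500, f(x_0) = 4.062500, coefficient = 1
x_1 = 1.9062, f(x_1) = 4.633789, coefficient = 2
x_2 = 2.0625, f(x_2) = 5.253906, coefficient = 2
x_3 = 2.2188, f(x_3) = 5.922852, coefficient = 2
x_4 = 2.3750, f(x_4) = 6.640625, coefficient = 2
x_5 = 2.5312, f(x_5) = 7.407227, coefficient = 2
x_6 = 2.6875, f(x_6) = 8.222656, coefficient = 2
x_7 = 2.8438, f(x_7) = 9.086914, coefficient = 2
x_8 = 3.0000, f(x_8) = 10.000000, coefficient = 1

I ≈ (0.156250/2) × 108.398438 = 8.468628
Exact value: 8.463542
Error: 0.005086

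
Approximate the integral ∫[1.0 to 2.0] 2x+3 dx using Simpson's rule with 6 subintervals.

f(x) = 2x+3
a = 1.0, b = 2.0, n = 6
h = (b - a)/n = 0.166667

Simpson's rule: (h/3)[f(x₀) + 4f(x₁) + 2f(x₂) + ... + f(xₙ)]

x_0 = 1.0000, f(x_0) = 5.000000, coefficient = 1
x_1 = 1.1667, f(x_1) = 5.333333, coefficient = 4
x_2 = 1.3333, f(x_2) = 5.666667, coefficient = 2
x_3 = 1.5000, f(x_3) = 6.000000, coefficient = 4
x_4 = 1.6667, f(x_4) = 6.333333, coefficient = 2
x_5 = 1.8333, f(x_5) = 6.666667, coefficient = 4
x_6 = 2.0000, f(x_6) = 7.000000, coefficient = 1

I ≈ (0.166667/3) × 108.000000 = 6.000000
Exact value: 6.000000
Error: 0.000000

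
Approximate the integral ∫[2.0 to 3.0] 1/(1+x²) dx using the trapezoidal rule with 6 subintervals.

f(x) = 1/(1+x²)
a = 2.0, b = 3.0, n = 6
h = (b - a)/n = 0.166667

Trapezoidal rule: (h/2)[f(x₀) + 2f(x₁) + 2f(x₂) + ... + f(xₙ)]

x_0 = 2.0000, f(x_0) = 0.200000, coefficient = 1
x_1 = 2.1667, f(x_1) = 0.175610, coefficient = 2
x_2 = 2.3333, f(x_2) = 0.155172, coefficient = 2
x_3 = 2.5000, f(x_3) = 0.137931, coefficient = 2
x_4 = 2.6667, f(x_4) = 0.123288, coefficient = 2
x_5 = 2.8333, f(x_5) = 0.110769, coefficient = 2
x_6 = 3.0000, f(x_6) = 0.100000, coefficient = 1

I ≈ (0.166667/2) × 1.705540 = 0.142128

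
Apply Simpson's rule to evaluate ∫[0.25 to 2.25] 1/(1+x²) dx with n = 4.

f(x) = 1/(1+x²)
a = 0.25, b = 2.25, n = 4
h = (b - a)/n = 0.500000

Simpson's rule: (h/3)[f(x₀) + 4f(x₁) + 2f(x₂) + ... + f(xₙ)]

x_0 = 0.2500, f(x_0) = 0.941176, coefficient = 1
x_1 = 0.7500, f(x_1) = 0.640000, coefficient = 4
x_2 = 1.2500, f(x_2) = 0.390244, coefficient = 2
x_3 = 1.7500, f(x_3) = 0.246154, coefficient = 4
x_4 = 2.2500, f(x_4) = 0.164948, coefficient = 1

I ≈ (0.500000/3) × 5.431228 = 0.905205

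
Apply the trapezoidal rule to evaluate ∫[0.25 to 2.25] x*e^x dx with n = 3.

f(x) = x*e^x
a = 0.25, b = 2.25, n = 3
h = (b - a)/n = 0.666667

Trapezoidal rule: (h/2)[f(x₀) + 2f(x₁) + 2f(x₂) + ... + f(xₙ)]

x_0 = 0.2500, f(x_0) = 0.321006, coefficient = 1
x_1 = 0.9167, f(x_1) = 2.292528, coefficient = 2
x_2 = 1.5833, f(x_2) = 7.712679, coefficient = 2
x_3 = 2.2500, f(x_3) = 21.347406, coefficient = 1

I ≈ (0.666667/2) × 41.678828 = 13.892943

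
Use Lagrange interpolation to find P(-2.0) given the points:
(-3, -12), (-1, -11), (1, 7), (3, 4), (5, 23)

Lagrange interpolation formula:
P(x) = Σ yᵢ × Lᵢ(x)
where Lᵢ(x) = Π_{j≠i} (x - xⱼ)/(xᵢ - xⱼ)

L_0(-2.0) = (-2.0 - (-1))/(-3 - (-1)) × (-2.0 - 1)/(-3 - 1) × (-2.0 - 3)/(-3 - 3) × (-2.0 - 5)/(-3 - 5) = 0.273438
L_1(-2.0) = (-2.0 - (-3))/(-1 - (-3)) × (-2.0 - 1)/(-1 - 1) × (-2.0 - 3)/(-1 - 3) × (-2.0 - 5)/(-1 - 5) = 1.093750
L_2(-2.0) = (-2.0 - (-3))/(1 - (-3)) × (-2.0 - (-1))/(1 - (-1)) × (-2.0 - 3)/(1 - 3) × (-2.0 - 5)/(1 - 5) = -0.546875
L_3(-2.0) = (-2.0 - (-3))/(3 - (-3)) × (-2.0 - (-1))/(3 - (-1)) × (-2.0 - 1)/(3 - 1) × (-2.0 - 5)/(3 - 5) = 0.218750
L_4(-2.0) = (-2.0 - (-3))/(5 - (-3)) × (-2.0 - (-1))/(5 - (-1)) × (-2.0 - 1)/(5 - 1) × (-2.0 - 3)/(5 - 3) = -0.039062

P(-2.0) = (-12)×L_0(-2.0) + (-11)×L_1(-2.0) + 7×L_2(-2.0) + 4×L_3(-2.0) + 23×L_4(-2.0)
P(-2.0) = -19.164062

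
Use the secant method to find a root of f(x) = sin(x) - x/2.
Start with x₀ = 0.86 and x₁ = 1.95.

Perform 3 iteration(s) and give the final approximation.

f(x) = sin(x) - x/2
x₀ = 0.86, x₁ = 1.95

Secant formula: x_{n+1} = x_n - f(x_n)(x_n - x_{n-1})/(f(x_n) - f(x_{n-1}))

Iteration 1:
  f(0.860000) = 0.327843
  f(1.950000) = -0.046040
  x_2 = 1.950000 - (-0.046040)×(1.950000 - 0.860000)/(-0.046040 - 0.327843)
       = 1.815776
Iteration 2:
  f(1.950000) = -0.046040
  f(1.815776) = 0.062254
  x_3 = 1.815776 - 0.062254×(1.815776 - 1.950000)/(0.062254 - (-0.046040))
       = 1.892936
Iteration 3:
  f(1.815776) = 0.062254
  f(1.892936) = 0.002092
  x_4 = 1.892936 - 0.002092×(1.892936 - 1.815776)/(0.002092 - 0.062254)
       = 1.895619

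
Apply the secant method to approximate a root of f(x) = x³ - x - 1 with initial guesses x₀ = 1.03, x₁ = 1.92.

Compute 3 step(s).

f(x) = x³ - x - 1
x₀ = 1.03, x₁ = 1.92

Secant formula: x_{n+1} = x_n - f(x_n)(x_n - x_{n-1})/(f(x_n) - f(x_{n-1}))

Iteration 1:
  f(1.030000) = -0.937273
  f(1.920000) = 4.157888
  x_2 = 1.920000 - 4.157888×(1.920000 - 1.030000)/(4.157888 - (-0.937273))
       = 1.193719
Iteration 2:
  f(1.920000) = 4.157888
  f(1.193719) = -0.492712
  x_3 = 1.193719 - (-0.492712)×(1.193719 - 1.920000)/(-0.492712 - 4.157888)
       = 1.270665
Iteration 3:
  f(1.193719) = -0.492712
  f(1.270665) = -0.219062
  x_4 = 1.270665 - (-0.219062)×(1.270665 - 1.193719)/(-0.219062 - (-0.492712))
       = 1.332262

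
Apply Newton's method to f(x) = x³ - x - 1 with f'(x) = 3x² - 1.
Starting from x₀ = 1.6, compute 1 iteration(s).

f(x) = x³ - x - 1
f'(x) = 3x² - 1
x₀ = 1.6

Newton-Raphson formula: x_{n+1} = x_n - f(x_n)/f'(x_n)

Iteration 1:
  f(1.600000) = 1.496000
  f'(1.600000) = 6.680000
  x_1 = 1.600000 - 1.496000/6.680000 = 1.376048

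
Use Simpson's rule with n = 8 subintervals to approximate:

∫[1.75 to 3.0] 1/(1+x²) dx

f(x) = 1/(1+x²)
a = 1.75, b = 3.0, n = 8
h = (b - a)/n = 0.156250

Simpson's rule: (h/3)[f(x₀) + 4f(x₁) + 2f(x₂) + ... + f(xₙ)]

x_0 = 1.7500, f(x_0) = 0.246154, coefficient = 1
x_1 = 1.9062, f(x_1) = 0.215806, coefficient = 4
x_2 = 2.0625, f(x_2) = 0.190335, coefficient = 2
x_3 = 2.2188, f(x_3) = 0.168838, coefficient = 4
x_4 = 2.3750, f(x_4) = 0.150588, coefficient = 2
x_5 = 2.5312, f(x_5) = 0.135003, coefficient = 4
x_6 = 2.6875, f(x_6) = 0.121615, coefficient = 2
x_7 = 2.8438, f(x_7) = 0.110048, coefficient = 4
x_8 = 3.0000, f(x_8) = 0.100000, coefficient = 1

I ≈ (0.156250/3) × 3.790011 = 0.197396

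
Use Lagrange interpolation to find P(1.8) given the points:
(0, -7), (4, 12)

Lagrange interpolation formula:
P(x) = Σ yᵢ × Lᵢ(x)
where Lᵢ(x) = Π_{j≠i} (x - xⱼ)/(xᵢ - xⱼ)

L_0(1.8) = (1.8 - 4)/(0 - 4) = 0.550000
L_1(1.8) = (1.8 - 0)/(4 - 0) = 0.450000

P(1.8) = (-7)×L_0(1.8) + 12×L_1(1.8)
P(1.8) = 1.550000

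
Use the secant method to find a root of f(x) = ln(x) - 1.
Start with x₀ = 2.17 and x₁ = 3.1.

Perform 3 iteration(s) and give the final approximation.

f(x) = ln(x) - 1
x₀ = 2.17, x₁ = 3.1

Secant formula: x_{n+1} = x_n - f(x_n)(x_n - x_{n-1})/(f(x_n) - f(x_{n-1}))

Iteration 1:
  f(2.170000) = -0.225273
  f(3.100000) = 0.131402
  x_2 = 3.100000 - 0.131402×(3.100000 - 2.170000)/(0.131402 - (-0.225273))
       = 2.757380
Iteration 2:
  f(3.100000) = 0.131402
  f(2.757380) = 0.014281
  x_3 = 2.757380 - 0.014281×(2.757380 - 3.100000)/(0.014281 - 0.131402)
       = 2.715603
Iteration 3:
  f(2.757380) = 0.014281
  f(2.715603) = -0.000986
  x_4 = 2.715603 - (-0.000986)×(2.715603 - 2.757380)/(-0.000986 - 0.014281)
       = 2.718301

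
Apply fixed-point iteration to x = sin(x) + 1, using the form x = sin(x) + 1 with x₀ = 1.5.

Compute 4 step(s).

Equation: x = sin(x) + 1
Fixed-point form: x = sin(x) + 1
x₀ = 1.5

x_1 = g(1.500000) = 1.997495
x_2 = g(1.997495) = 1.910337
x_3 = g(1.910337) = 1.942908
x_4 = g(1.942908) = 1.931562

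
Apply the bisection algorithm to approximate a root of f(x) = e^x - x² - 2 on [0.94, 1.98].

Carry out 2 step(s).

f(x) = e^x - x² - 2
Initial interval: [0.94, 1.98]

Iteration 1:
  c_1 = (0.940000 + 1.980000)/2 = 1.460000
  f(c_1) = f(1.460000) = 0.174360
  f(a) × f(c) < 0, new interval: [0.940000, 1.460000]
Iteration 2:
  c_2 = (0.940000 + 1.460000)/2 = 1.200000
  f(c_2) = f(1.200000) = -0.119883
  f(a) × f(c) ≥ 0, new interval: [1.200000, 1.460000]

After 2 iteration(s), the approximation is c_2 = 1.200000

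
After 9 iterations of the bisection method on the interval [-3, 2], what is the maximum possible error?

Bisection error bound: |error| ≤ (b-a)/2^n
|error| ≤ (2 - (-3))/2^9 = 5/2^9
|error| ≤ 0.0097656250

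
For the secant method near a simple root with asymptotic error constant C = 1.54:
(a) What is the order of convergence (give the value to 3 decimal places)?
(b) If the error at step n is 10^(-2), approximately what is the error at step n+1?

(a) Secant method has superlinear convergence with order φ = (1+√5)/2 ≈ 1.618.
    This means |e_{n+1}| ≈ C|e_n|^1.618.

(b) With |e_n| = 10^(-2) and C = 1.54:
    |e_{n+1}| ≈ 1.54 × (10^(-2))^1.618 = 1.54 × 10^(-3.24)

(a) ≈ 1.618 (golden ratio); (b) |e_{n+1}| ≈ 8.942e-04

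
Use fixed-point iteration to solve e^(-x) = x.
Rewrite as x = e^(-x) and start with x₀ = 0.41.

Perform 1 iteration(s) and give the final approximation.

Equation: e^(-x) = x
Fixed-point form: x = e^(-x)
x₀ = 0.41

x_1 = g(0.410000) = 0.663650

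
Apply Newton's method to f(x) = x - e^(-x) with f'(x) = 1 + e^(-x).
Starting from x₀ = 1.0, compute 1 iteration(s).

f(x) = x - e^(-x)
f'(x) = 1 + e^(-x)
x₀ = 1.0

Newton-Raphson formula: x_{n+1} = x_n - f(x_n)/f'(x_n)

Iteration 1:
  f(1.000000) = 0.632121
  f'(1.000000) = 1.367879
  x_1 = 1.000000 - 0.632121/1.367879 = 0.537883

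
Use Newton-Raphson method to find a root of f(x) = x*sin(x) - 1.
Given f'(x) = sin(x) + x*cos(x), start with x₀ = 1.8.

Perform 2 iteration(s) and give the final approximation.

f(x) = x*sin(x) - 1
f'(x) = sin(x) + x*cos(x)
x₀ = 1.8

Newton-Raphson formula: x_{n+1} = x_n - f(x_n)/f'(x_n)

Iteration 1:
  f(1.800000) = 0.752926
  f'(1.800000) = 0.564884
  x_1 = 1.800000 - 0.752926/0.564884 = 0.467114
Iteration 2:
  f(0.467114) = -0.789653
  f'(0.467114) = 0.867384
  x_2 = 0.467114 - (-0.789653)/0.867384 = 1.377499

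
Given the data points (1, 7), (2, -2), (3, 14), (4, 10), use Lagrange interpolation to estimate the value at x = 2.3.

Lagrange interpolation formula:
P(x) = Σ yᵢ × Lᵢ(x)
where Lᵢ(x) = Π_{j≠i} (x - xⱼ)/(xᵢ - xⱼ)

L_0(2.3) = (2.3 - 2)/(1 - 2) × (2.3 - 3)/(1 - 3) × (2.3 - 4)/(1 - 4) = -0.059500
L_1(2.3) = (2.3 - 1)/(2 - 1) × (2.3 - 3)/(2 - 3) × (2.3 - 4)/(2 - 4) = 0.773500
L_2(2.3) = (2.3 - 1)/(3 - 1) × (2.3 - 2)/(3 - 2) × (2.3 - 4)/(3 - 4) = 0.331500
L_3(2.3) = (2.3 - 1)/(4 - 1) × (2.3 - 2)/(4 - 2) × (2.3 - 3)/(4 - 3) = -0.045500

P(2.3) = 7×L_0(2.3) + (-2)×L_1(2.3) + 14×L_2(2.3) + 10×L_3(2.3)
P(2.3) = 2.222500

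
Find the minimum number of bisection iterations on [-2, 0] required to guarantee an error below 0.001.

We need (b-a)/2^n ≤ 0.001
(0 - (-2))/2^n ≤ 0.001
2/2^n ≤ 0.001
2^n ≥ 2000
n ≥ log₂(2000) = 10.97
n ≥ 11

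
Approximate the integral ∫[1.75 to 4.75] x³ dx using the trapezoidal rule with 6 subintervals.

f(x) = x³
a = 1.75, b = 4.75, n = 6
h = (b - a)/n = 0.500000

Trapezoidal rule: (h/2)[f(x₀) + 2f(x₁) + 2f(x₂) + ... + f(xₙ)]

x_0 = 1.7500, f(x_0) = 5.359375, coefficient = 1
x_1 = 2.2500, f(x_1) = 11.390625, coefficient = 2
x_2 = 2.7500, f(x_2) = 20.796875, coefficient = 2
x_3 = 3.2500, f(x_3) = 34.328125, coefficient = 2
x_4 = 3.7500, f(x_4) = 52.734375, coefficient = 2
x_5 = 4.2500, f(x_5) = 76.765625, coefficient = 2
x_6 = 4.7500, f(x_6) = 107.171875, coefficient = 1

I ≈ (0.500000/2) × 504.562500 = 126.140625
Exact value: 124.921875
Error: 1.218750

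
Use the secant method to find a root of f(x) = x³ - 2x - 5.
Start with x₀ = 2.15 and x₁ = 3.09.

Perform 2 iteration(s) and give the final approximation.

f(x) = x³ - 2x - 5
x₀ = 2.15, x₁ = 3.09

Secant formula: x_{n+1} = x_n - f(x_n)(x_n - x_{n-1})/(f(x_n) - f(x_{n-1}))

Iteration 1:
  f(2.150000) = 0.638375
  f(3.090000) = 18.323629
  x_2 = 3.090000 - 18.323629×(3.090000 - 2.150000)/(18.323629 - 0.638375)
       = 2.116069
Iteration 2:
  f(3.090000) = 18.323629
  f(2.116069) = 0.243090
  x_3 = 2.116069 - 0.243090×(2.116069 - 3.090000)/(0.243090 - 18.323629)
       = 2.102975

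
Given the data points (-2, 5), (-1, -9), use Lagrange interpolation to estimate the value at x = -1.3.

Lagrange interpolation formula:
P(x) = Σ yᵢ × Lᵢ(x)
where Lᵢ(x) = Π_{j≠i} (x - xⱼ)/(xᵢ - xⱼ)

L_0(-1.3) = (-1.3 - (-1))/(-2 - (-1)) = 0.300000
L_1(-1.3) = (-1.3 - (-2))/(-1 - (-2)) = 0.700000

P(-1.3) = 5×L_0(-1.3) + (-9)×L_1(-1.3)
P(-1.3) = -4.800000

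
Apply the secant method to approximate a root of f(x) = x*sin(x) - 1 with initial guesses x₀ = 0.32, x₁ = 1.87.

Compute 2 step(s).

f(x) = x*sin(x) - 1
x₀ = 0.32, x₁ = 1.87

Secant formula: x_{n+1} = x_n - f(x_n)(x_n - x_{n-1})/(f(x_n) - f(x_{n-1}))

Iteration 1:
  f(0.320000) = -0.899339
  f(1.870000) = 0.786919
  x_2 = 1.870000 - 0.786919×(1.870000 - 0.320000)/(0.786919 - (-0.899339))
       = 1.146668
Iteration 2:
  f(1.870000) = 0.786919
  f(1.146668) = 0.045071
  x_3 = 1.146668 - 0.045071×(1.146668 - 1.870000)/(0.045071 - 0.786919)
       = 1.102722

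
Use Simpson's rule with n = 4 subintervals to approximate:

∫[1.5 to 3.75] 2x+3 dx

f(x) = 2x+3
a = 1.5, b = 3.75, n = 4
h = (b - a)/n = 0.562500

Simpson's rule: (h/3)[f(x₀) + 4f(x₁) + 2f(x₂) + ... + f(xₙ)]

x_0 = 1.5000, f(x_0) = 6.000000, coefficient = 1
x_1 = 2.0625, f(x_1) = 7.125000, coefficient = 4
x_2 = 2.6250, f(x_2) = 8.250000, coefficient = 2
x_3 = 3.1875, f(x_3) = 9.375000, coefficient = 4
x_4 = 3.7500, f(x_4) = 10.500000, coefficient = 1

I ≈ (0.562500/3) × 99.000000 = 18.562500
Exact value: 18.562500
Error: 0.000000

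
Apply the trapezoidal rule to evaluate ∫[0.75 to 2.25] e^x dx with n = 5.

f(x) = e^x
a = 0.75, b = 2.25, n = 5
h = (b - a)/n = 0.300000

Trapezoidal rule: (h/2)[f(x₀) + 2f(x₁) + 2f(x₂) + ... + f(xₙ)]

x_0 = 0.7500, f(x_0) = 2.117000, coefficient = 1
x_1 = 1.0500, f(x_1) = 2.857651, coefficient = 2
x_2 = 1.3500, f(x_2) = 3.857426, coefficient = 2
x_3 = 1.6500, f(x_3) = 5.206980, coefficient = 2
x_4 = 1.9500, f(x_4) = 7.028688, coefficient = 2
x_5 = 2.2500, f(x_5) = 9.487736, coefficient = 1

I ≈ (0.300000/2) × 49.506224 = 7.425934
Exact value: 7.370736
Error: 0.055198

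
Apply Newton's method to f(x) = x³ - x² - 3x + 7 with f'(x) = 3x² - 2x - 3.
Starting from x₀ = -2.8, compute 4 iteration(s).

f(x) = x³ - x² - 3x + 7
f'(x) = 3x² - 2x - 3
x₀ = -2.8

Newton-Raphson formula: x_{n+1} = x_n - f(x_n)/f'(x_n)

Iteration 1:
  f(-2.800000) = -14.392000
  f'(-2.800000) = 26.120000
  x_1 = -2.800000 - (-14.392000)/26.120000 = -2.249005
Iteration 2:
  f(-2.249005) = -2.686522
  f'(-2.249005) = 16.672074
  x_2 = -2.249005 - (-2.686522)/16.672074 = -2.087866
Iteration 3:
  f(-2.087866) = -0.196973
  f'(-2.087866) = 14.253279
  x_3 = -2.087866 - (-0.196973)/14.253279 = -2.074046
Iteration 4:
  f(-2.074046) = -0.001385
  f'(-2.074046) = 14.053093
  x_4 = -2.074046 - (-0.001385)/14.053093 = -2.073948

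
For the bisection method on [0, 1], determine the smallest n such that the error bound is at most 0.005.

We need (b-a)/2^n ≤ 0.005
(1 - 0)/2^n ≤ 0.005
1/2^n ≤ 0.005
2^n ≥ 200
n ≥ log₂(200) = 7.64
n ≥ 8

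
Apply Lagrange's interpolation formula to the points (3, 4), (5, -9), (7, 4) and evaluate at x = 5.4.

Lagrange interpolation formula:
P(x) = Σ yᵢ × Lᵢ(x)
where Lᵢ(x) = Π_{j≠i} (x - xⱼ)/(xᵢ - xⱼ)

L_0(5.4) = (5.4 - 5)/(3 - 5) × (5.4 - 7)/(3 - 7) = -0.080000
L_1(5.4) = (5.4 - 3)/(5 - 3) × (5.4 - 7)/(5 - 7) = 0.960000
L_2(5.4) = (5.4 - 3)/(7 - 3) × (5.4 - 5)/(7 - 5) = 0.120000

P(5.4) = 4×L_0(5.4) + (-9)×L_1(5.4) + 4×L_2(5.4)
P(5.4) = -8.480000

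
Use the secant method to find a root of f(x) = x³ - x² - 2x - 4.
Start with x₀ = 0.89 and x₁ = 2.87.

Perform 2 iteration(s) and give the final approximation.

f(x) = x³ - x² - 2x - 4
x₀ = 0.89, x₁ = 2.87

Secant formula: x_{n+1} = x_n - f(x_n)(x_n - x_{n-1})/(f(x_n) - f(x_{n-1}))

Iteration 1:
  f(0.890000) = -5.867131
  f(2.870000) = 5.663003
  x_2 = 2.870000 - 5.663003×(2.870000 - 0.890000)/(5.663003 - (-5.867131))
       = 1.897527
Iteration 2:
  f(2.870000) = 5.663003
  f(1.897527) = -4.563411
  x_3 = 1.897527 - (-4.563411)×(1.897527 - 2.870000)/(-4.563411 - 5.663003)
       = 2.331481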